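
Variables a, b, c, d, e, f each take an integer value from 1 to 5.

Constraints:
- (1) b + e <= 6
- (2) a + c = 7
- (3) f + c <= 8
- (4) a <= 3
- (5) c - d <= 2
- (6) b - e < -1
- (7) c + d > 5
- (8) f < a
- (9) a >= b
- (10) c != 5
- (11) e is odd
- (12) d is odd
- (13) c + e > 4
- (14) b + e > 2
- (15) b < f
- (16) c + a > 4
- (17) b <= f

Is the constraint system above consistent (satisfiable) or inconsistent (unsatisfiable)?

Satisfiable

Try a = 3, b = 1, c = 4, d = 3, e = 3, f = 2.
Check constraint 1: b + e = 4; constraint 2: a + c = 7. The remaining constraints are straightforward to verify.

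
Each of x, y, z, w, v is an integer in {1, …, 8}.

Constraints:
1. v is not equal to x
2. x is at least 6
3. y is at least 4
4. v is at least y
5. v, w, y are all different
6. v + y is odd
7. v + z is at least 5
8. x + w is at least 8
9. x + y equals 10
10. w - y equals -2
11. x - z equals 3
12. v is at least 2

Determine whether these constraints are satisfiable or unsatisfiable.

Satisfiable

The assignment x = 6, y = 4, z = 3, w = 2, v = 5 works:
  constraint 7 holds since v + z = 8.
  constraint 8 holds since x + w = 8.
The rest check out directly.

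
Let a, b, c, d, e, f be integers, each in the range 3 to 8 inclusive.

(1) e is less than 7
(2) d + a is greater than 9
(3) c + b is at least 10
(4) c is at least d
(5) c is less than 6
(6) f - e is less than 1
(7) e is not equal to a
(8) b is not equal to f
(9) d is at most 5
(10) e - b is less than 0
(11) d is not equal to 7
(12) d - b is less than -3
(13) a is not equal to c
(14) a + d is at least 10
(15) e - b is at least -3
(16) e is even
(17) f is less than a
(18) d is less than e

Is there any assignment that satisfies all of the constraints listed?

Take a = 8, b = 7, c = 3, d = 3, e = 4, f = 3. Then constraint 2: d + a = 11; constraint 3: c + b = 10, and every other listed constraint is also met.

Satisfiable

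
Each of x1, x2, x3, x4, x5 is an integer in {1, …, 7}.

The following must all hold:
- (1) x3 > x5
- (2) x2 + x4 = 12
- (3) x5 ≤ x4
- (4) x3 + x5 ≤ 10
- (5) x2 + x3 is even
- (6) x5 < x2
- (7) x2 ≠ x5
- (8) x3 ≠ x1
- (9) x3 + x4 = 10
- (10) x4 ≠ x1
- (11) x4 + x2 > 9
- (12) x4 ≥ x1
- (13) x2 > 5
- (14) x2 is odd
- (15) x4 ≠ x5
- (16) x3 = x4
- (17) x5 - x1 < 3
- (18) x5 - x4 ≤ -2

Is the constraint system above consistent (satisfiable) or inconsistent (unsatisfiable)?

One satisfying assignment is x1 = 2, x2 = 7, x3 = 5, x4 = 5, x5 = 3.
For the less obvious constraints — constraint 2: x2 + x4 = 12; constraint 4: x3 + x5 = 8 — and the others hold by inspection.

Satisfiable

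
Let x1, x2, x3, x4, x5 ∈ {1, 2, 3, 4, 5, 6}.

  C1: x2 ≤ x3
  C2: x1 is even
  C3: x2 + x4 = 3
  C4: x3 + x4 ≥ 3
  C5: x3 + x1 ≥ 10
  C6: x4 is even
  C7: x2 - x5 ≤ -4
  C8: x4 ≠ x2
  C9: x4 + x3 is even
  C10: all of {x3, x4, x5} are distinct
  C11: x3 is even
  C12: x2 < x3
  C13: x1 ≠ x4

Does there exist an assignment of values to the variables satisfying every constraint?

The assignment x1 = 6, x2 = 1, x3 = 4, x4 = 2, x5 = 6 works:
  constraint 3 holds since x2 + x4 = 3.
  constraint 4 holds since x3 + x4 = 6.
The rest check out directly.

Satisfiable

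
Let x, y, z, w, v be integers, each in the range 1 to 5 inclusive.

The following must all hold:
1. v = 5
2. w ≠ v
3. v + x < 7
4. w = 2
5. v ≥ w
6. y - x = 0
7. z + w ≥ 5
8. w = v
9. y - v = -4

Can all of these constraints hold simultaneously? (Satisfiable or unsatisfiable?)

Constraint 4 fixes w = 2 and constraint 1 fixes v = 5, but constraint 8 requires w = v. Since 2 ≠ 5, contradiction.

Unsatisfiable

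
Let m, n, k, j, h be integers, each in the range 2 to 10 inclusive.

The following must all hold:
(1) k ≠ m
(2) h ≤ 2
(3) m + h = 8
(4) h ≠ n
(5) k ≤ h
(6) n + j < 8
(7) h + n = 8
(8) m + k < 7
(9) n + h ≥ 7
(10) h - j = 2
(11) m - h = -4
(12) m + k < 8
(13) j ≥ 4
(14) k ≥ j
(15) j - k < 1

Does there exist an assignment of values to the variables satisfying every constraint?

Unsatisfiable

From constraints 13 and 14: k ≥ j and j ≥ 4, so k ≥ 4. From constraints 2 and 5: k ≤ h and h ≤ 2, so k ≤ 2. But 2 < 4, so no value of k works.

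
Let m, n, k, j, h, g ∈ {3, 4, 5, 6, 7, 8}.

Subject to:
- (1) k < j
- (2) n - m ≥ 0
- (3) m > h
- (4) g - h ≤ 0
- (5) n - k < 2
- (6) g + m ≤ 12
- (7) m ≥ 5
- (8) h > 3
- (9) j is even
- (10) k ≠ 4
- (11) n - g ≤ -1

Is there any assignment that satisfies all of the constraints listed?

Constraints 2, 3, 4, and 11 give h < m, m ≤ n, n < g, g ≤ h. Chaining: h < m ≤ n < g ≤ h, which forces h < h — impossible.

Unsatisfiable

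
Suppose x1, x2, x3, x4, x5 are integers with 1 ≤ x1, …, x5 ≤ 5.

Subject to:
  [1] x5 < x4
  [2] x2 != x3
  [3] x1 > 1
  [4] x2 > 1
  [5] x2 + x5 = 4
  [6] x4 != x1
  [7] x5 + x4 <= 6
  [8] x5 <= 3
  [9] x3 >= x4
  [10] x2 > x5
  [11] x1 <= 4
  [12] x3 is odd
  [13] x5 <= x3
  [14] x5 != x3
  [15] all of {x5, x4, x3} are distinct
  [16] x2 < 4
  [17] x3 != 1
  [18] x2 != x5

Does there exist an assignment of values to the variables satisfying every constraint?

Try x1 = 3, x2 = 3, x3 = 5, x4 = 4, x5 = 1.
Check constraint 5: x2 + x5 = 4; constraint 7: x5 + x4 = 5. The remaining constraints are straightforward to verify.

Satisfiable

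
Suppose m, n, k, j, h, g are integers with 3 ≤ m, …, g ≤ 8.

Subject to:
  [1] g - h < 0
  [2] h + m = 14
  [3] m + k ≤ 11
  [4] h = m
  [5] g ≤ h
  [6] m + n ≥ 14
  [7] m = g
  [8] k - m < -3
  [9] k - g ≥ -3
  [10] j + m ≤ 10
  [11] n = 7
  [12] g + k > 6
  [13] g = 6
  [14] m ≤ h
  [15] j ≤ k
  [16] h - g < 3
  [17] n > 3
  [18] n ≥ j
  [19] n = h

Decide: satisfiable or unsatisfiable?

Unsatisfiable

Constraint 11 fixes n = 7 and constraint 13 fixes g = 6. Constraints 4, 7, and 19 give n = h = m = g, so n = g. But 7 ≠ 6 — contradiction.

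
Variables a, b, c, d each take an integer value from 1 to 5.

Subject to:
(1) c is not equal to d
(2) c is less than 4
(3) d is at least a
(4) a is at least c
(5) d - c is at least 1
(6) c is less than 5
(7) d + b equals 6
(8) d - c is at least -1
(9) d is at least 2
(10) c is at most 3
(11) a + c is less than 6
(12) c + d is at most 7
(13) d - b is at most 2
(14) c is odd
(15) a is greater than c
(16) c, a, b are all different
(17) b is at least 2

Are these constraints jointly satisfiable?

The assignment a = 2, b = 3, c = 1, d = 3 works:
  constraint 5 holds since d - c = 2.
  constraint 7 holds since d + b = 6.
The rest check out directly.

Satisfiable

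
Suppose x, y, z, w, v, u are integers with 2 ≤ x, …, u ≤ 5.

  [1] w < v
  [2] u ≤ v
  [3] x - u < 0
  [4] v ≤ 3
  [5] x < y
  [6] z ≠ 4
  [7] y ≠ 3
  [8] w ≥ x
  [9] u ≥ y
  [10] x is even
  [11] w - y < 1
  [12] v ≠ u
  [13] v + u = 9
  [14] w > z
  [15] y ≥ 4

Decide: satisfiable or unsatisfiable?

Unsatisfiable

From constraints 9 and 15: u ≥ y and y ≥ 4, so u ≥ 4. From constraints 2 and 4: u ≤ v and v ≤ 3, so u ≤ 3. But 3 < 4, so no value of u works.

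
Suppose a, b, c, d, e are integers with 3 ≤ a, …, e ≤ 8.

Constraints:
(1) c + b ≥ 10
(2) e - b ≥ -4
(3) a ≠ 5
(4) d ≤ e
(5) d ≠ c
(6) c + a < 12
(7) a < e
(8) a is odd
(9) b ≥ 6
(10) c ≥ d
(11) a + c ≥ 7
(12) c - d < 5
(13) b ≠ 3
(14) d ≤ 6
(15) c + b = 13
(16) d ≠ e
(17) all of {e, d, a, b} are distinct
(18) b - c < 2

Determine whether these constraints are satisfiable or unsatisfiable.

Setting (a, b, c, d, e) = (3, 7, 6, 4, 6) satisfies everything: constraint 1: c + b = 13; constraint 2: e - b = -1; constraint 6: c + a = 9, and the others follow.

Satisfiable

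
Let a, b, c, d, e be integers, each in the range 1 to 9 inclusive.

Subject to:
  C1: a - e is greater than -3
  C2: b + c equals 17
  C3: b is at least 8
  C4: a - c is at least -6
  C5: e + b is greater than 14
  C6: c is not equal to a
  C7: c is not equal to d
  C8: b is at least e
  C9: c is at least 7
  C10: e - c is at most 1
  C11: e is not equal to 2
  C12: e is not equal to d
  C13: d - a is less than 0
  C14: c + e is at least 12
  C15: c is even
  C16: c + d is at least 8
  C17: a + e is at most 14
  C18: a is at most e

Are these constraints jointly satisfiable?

Satisfiable

The assignment a = 5, b = 9, c = 8, d = 2, e = 6 works:
  constraint 1 holds since a - e = -1.
  constraint 2 holds since b + c = 17.
The rest check out directly.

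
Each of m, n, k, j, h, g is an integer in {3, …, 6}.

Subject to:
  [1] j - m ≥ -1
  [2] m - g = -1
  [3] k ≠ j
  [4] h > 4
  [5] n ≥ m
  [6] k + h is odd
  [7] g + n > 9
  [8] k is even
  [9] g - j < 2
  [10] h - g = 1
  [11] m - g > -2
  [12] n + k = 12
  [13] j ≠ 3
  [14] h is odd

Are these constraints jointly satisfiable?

Try m = 3, n = 6, k = 6, j = 5, h = 5, g = 4.
Check constraint 1: j - m = 2; constraint 2: m - g = -1; constraint 7: g + n = 10. The remaining constraints are straightforward to verify.

Satisfiable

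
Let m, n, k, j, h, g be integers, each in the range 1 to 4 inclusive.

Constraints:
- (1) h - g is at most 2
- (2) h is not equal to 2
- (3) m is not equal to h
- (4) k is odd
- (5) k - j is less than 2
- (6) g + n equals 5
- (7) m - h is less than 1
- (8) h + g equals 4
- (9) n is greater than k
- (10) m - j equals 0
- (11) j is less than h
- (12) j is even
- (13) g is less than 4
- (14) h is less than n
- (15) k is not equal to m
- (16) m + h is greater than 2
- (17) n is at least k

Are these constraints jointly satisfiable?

The assignment m = 2, n = 4, k = 3, j = 2, h = 3, g = 1 works:
  constraint 1 holds since h - g = 2.
  constraint 5 holds since k - j = 1.
The rest check out directly.

Satisfiable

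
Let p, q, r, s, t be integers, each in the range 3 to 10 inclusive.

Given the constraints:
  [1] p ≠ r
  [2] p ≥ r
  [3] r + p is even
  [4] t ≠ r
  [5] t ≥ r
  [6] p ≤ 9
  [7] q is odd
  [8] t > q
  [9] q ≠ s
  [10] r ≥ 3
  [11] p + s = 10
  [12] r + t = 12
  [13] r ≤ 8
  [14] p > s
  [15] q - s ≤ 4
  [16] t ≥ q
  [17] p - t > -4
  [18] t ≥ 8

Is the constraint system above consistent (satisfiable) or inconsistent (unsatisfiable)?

Take p = 7, q = 5, r = 3, s = 3, t = 9. Then constraint 11: p + s = 10; constraint 12: r + t = 12; constraint 15: q - s = 2, and every other listed constraint is also met.

Satisfiable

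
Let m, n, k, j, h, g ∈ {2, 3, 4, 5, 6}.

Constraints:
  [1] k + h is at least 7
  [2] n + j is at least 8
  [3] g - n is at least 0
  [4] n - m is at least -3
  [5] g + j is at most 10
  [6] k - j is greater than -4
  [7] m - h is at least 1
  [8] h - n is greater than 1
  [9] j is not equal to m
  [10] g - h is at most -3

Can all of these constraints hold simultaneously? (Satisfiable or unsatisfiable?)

Constraints 3, 4, 7, and 10 give h − g ≥ 3, g − n ≥ 0, n − m ≥ -3, m − h ≥ 1.
Adding all 4 inequalities: the left sides telescope to 0, and the right sides sum to 3 + 0 + (-3) + 1 = 1. So 0 ≥ 1, which is false.

Unsatisfiable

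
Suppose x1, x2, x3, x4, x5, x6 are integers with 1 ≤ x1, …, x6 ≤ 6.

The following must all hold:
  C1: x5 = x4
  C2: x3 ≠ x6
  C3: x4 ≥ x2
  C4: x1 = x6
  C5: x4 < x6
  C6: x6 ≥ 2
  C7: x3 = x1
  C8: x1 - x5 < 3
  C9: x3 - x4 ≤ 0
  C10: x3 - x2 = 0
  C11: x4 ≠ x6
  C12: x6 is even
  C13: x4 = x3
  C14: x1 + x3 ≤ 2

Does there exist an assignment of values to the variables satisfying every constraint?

Unsatisfiable

From constraints 4, 7, and 13, x4 = x3 = x1 = x6, so x4 = x6. But constraint 11 says x4 ≠ x6. Contradiction.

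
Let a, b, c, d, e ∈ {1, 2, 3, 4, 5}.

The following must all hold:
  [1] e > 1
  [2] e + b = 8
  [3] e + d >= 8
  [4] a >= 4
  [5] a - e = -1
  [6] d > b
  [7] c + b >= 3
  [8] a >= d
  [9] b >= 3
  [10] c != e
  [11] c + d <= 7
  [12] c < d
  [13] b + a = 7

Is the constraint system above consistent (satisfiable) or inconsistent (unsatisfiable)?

Satisfiable

Try a = 4, b = 3, c = 1, d = 4, e = 5.
Check constraint 2: e + b = 8; constraint 3: e + d = 9; constraint 5: a - e = -1. The remaining constraints are straightforward to verify.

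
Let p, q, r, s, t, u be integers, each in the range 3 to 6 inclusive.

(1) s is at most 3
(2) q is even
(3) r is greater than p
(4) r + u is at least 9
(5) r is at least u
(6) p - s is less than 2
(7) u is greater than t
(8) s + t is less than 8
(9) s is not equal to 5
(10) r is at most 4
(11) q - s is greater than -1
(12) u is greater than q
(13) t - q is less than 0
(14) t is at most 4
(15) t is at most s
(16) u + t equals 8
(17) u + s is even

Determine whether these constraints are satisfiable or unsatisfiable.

From constraints 5 and 10: u ≤ r ≤ 4. From constraints 1 and 15: t ≤ s ≤ 3. Hence u + t ≤ 7. But constraint 16 requires u + t = 8, and 8 > 7. Contradiction.

Unsatisfiable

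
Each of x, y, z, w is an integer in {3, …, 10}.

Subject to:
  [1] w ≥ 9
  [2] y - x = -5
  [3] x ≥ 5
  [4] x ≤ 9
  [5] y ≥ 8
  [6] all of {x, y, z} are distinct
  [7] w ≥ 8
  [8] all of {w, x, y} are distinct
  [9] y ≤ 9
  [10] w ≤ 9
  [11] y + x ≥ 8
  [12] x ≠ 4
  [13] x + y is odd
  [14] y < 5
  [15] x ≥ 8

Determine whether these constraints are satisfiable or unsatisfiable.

Constraints 4, 5, 7, 9, 10, and 15 confine each of w, x, y to the 2 values {8, 9}.
Constraint 8 requires all 3 of them to be distinct, but only 2 values are available — impossible by the pigeonhole principle.

Unsatisfiable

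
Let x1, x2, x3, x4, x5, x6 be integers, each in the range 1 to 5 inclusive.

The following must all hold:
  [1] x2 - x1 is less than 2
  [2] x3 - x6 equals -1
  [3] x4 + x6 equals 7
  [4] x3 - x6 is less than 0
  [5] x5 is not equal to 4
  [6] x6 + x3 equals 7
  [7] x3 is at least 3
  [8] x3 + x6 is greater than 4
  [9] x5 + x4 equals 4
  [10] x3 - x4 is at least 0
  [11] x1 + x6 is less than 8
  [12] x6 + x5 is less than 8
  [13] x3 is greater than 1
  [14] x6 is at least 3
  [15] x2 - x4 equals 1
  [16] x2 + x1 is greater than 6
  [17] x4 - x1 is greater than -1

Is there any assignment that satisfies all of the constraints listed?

Satisfiable

Setting (x1, x2, x3, x4, x5, x6) = (3, 4, 3, 3, 1, 4) satisfies everything: constraint 1: x2 - x1 = 1; constraint 2: x3 - x6 = -1; constraint 3: x4 + x6 = 7, and the others follow.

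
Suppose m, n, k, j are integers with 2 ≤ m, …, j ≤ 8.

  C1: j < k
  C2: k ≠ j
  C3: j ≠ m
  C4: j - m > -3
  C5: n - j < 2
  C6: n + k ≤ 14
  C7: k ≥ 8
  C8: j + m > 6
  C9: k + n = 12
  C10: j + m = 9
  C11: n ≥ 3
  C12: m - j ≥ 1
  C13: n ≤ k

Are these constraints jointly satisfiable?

Setting (m, n, k, j) = (5, 4, 8, 4) satisfies everything: constraint 4: j - m = -1; constraint 5: n - j = 0; constraint 6: n + k = 12, and the others follow.

Satisfiable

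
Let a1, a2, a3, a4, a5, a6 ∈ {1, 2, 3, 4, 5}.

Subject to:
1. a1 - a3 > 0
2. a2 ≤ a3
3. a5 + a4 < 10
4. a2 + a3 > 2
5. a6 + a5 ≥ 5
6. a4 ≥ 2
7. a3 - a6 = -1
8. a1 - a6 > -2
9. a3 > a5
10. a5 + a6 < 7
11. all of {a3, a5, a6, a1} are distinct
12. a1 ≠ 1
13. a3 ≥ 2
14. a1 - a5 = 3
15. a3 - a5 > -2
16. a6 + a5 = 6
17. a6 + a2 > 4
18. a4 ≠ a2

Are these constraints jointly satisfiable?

Satisfiable

Take a1 = 5, a2 = 2, a3 = 3, a4 = 5, a5 = 2, a6 = 4. Then constraint 1: a1 - a3 = 2; constraint 3: a5 + a4 = 7, and every other listed constraint is also met.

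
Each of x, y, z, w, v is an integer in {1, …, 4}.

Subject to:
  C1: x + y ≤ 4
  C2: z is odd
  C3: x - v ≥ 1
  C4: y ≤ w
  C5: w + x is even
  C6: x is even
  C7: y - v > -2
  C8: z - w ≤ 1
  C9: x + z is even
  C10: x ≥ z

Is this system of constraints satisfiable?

Constraint 6 makes x even and constraint 2 makes z odd, so x + z must be odd. Constraint 9 says x + z is even — contradiction.

Unsatisfiable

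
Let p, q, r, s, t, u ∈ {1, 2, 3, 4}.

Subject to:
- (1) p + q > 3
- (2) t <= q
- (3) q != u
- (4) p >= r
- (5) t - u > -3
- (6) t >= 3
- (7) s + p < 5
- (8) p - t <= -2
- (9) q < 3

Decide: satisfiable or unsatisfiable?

Unsatisfiable

From constraints 2 and 6: q ≥ t and t ≥ 3, so q ≥ 3. From constraint 9: q ≤ 2. But 2 < 3, so no value of q works.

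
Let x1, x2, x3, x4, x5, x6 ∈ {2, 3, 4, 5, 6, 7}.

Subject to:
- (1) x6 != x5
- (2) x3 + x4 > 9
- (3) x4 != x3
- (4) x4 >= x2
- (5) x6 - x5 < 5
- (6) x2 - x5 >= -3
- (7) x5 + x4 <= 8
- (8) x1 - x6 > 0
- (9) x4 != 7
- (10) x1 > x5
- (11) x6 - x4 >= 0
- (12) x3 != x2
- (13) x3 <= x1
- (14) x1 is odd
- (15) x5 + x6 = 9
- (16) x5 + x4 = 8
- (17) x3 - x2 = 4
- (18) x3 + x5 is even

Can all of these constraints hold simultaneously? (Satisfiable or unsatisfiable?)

Try x1 = 7, x2 = 3, x3 = 7, x4 = 5, x5 = 3, x6 = 6.
Check constraint 2: x3 + x4 = 12; constraint 5: x6 - x5 = 3. The remaining constraints are straightforward to verify.

Satisfiable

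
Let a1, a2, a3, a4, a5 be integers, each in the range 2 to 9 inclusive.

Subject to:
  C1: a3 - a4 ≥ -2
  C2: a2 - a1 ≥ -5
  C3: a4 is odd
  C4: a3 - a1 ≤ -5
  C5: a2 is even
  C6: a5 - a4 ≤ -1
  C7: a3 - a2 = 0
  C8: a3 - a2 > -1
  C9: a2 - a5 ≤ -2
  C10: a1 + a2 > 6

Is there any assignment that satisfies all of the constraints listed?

Constraints 1, 2, 4, 6, and 9 give a4 − a5 ≥ 1, a5 − a2 ≥ 2, a2 − a1 ≥ -5, a1 − a3 ≥ 5, a3 − a4 ≥ -2.
Adding all 5 inequalities: the left sides telescope to 0, and the right sides sum to 1 + 2 + (-5) + 5 + (-2) = 1. So 0 ≥ 1, which is false.

Unsatisfiable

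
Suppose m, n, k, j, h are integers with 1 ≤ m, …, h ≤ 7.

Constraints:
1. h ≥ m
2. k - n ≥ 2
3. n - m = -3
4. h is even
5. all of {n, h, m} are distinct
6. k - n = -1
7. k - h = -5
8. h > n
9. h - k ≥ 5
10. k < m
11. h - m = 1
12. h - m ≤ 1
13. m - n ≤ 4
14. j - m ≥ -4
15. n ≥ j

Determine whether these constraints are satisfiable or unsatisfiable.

Unsatisfiable

Constraints 2, 9, 12, and 13 give n − m ≥ -4, m − h ≥ -1, h − k ≥ 5, k − n ≥ 2.
Adding all 4 inequalities: the left sides telescope to 0, and the right sides sum to (-4) + (-1) + 5 + 2 = 2. So 0 ≥ 2, which is false.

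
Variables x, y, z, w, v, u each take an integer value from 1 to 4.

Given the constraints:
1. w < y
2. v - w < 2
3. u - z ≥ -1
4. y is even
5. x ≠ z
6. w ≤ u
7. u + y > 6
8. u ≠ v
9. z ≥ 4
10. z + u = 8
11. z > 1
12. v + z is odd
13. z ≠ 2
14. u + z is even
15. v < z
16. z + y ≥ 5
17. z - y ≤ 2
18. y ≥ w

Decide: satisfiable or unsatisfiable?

Satisfiable

Try x = 1, y = 4, z = 4, w = 2, v = 1, u = 4.
Check constraint 2: v - w = -1; constraint 3: u - z = 0; constraint 7: u + y = 8. The remaining constraints are straightforward to verify.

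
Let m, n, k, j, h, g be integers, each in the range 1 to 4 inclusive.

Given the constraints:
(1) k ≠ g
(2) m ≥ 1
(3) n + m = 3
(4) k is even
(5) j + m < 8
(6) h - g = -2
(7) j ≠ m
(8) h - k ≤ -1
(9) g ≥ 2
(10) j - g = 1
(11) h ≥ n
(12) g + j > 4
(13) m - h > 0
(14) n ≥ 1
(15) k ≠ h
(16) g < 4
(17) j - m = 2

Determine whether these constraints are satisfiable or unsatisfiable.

Take m = 2, n = 1, k = 4, j = 4, h = 1, g = 3. Then constraint 3: n + m = 3; constraint 5: j + m = 6; constraint 6: h - g = -2, and every other listed constraint is also met.

Satisfiable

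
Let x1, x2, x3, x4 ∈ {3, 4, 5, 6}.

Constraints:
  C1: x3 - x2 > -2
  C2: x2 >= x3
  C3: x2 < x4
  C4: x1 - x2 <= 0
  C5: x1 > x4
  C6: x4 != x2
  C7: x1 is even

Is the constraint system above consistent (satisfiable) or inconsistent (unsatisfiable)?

Unsatisfiable

Constraints 3, 4, and 5 give x1 ≤ x2, x2 < x4, x4 < x1. Chaining: x1 ≤ x2 < x4 < x1, which forces x1 < x1 — impossible.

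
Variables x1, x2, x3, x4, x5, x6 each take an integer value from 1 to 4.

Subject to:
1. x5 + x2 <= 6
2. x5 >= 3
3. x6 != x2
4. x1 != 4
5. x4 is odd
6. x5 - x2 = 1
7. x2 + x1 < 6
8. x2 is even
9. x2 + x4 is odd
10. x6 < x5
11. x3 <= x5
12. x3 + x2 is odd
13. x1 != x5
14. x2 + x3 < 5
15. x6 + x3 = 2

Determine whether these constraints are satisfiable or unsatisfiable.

Satisfiable

Try x1 = 1, x2 = 2, x3 = 1, x4 = 3, x5 = 3, x6 = 1.
Check constraint 1: x5 + x2 = 5; constraint 6: x5 - x2 = 1; constraint 7: x2 + x1 = 3. The remaining constraints are straightforward to verify.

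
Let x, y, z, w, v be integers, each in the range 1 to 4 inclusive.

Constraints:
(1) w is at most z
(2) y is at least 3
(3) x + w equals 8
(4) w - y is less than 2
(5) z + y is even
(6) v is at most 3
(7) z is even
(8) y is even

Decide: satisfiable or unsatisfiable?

Setting (x, y, z, w, v) = (4, 4, 4, 4, 1) satisfies everything: constraint 3: x + w = 8; constraint 4: w - y = 0, and the others follow.

Satisfiable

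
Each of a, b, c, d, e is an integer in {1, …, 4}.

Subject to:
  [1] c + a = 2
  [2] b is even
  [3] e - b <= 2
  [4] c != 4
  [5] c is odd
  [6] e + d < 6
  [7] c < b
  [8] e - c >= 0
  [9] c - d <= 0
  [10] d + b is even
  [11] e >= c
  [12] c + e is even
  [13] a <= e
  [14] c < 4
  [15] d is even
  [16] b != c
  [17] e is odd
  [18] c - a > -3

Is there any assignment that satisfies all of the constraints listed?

The assignment a = 1, b = 2, c = 1, d = 2, e = 1 works:
  constraint 1 holds since c + a = 2.
  constraint 3 holds since e - b = -1.
The rest check out directly.

Satisfiable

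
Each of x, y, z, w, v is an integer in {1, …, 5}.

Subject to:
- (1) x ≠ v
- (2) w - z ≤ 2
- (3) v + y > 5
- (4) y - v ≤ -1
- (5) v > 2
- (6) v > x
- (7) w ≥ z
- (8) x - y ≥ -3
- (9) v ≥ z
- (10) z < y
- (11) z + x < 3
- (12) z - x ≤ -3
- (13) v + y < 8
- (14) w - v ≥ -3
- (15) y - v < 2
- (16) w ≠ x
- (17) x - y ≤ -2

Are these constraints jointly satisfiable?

Unsatisfiable

Constraints 2, 4, 12, 14, and 17 give x − z ≥ 3, z − w ≥ -2, w − v ≥ -3, v − y ≥ 1, y − x ≥ 2.
Adding all 5 inequalities: the left sides telescope to 0, and the right sides sum to 3 + (-2) + (-3) + 1 + 2 = 1. So 0 ≥ 1, which is false.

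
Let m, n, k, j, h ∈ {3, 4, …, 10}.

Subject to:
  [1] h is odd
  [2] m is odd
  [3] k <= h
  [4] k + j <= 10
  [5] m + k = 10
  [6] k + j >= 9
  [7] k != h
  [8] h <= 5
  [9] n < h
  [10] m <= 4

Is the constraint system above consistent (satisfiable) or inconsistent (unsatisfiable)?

From constraint 10: m ≤ 4. From constraints 3 and 8: k ≤ h ≤ 5. Hence m + k ≤ 9. But constraint 5 requires m + k = 10, and 10 > 9. Contradiction.

Unsatisfiable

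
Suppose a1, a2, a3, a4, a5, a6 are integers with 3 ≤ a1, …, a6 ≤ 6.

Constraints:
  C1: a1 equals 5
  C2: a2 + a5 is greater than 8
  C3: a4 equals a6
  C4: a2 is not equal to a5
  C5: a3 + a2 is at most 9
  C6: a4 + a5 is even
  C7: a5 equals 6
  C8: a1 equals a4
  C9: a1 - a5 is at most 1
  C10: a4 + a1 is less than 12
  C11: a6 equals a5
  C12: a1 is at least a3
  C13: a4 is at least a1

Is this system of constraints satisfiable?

Constraint 1 fixes a1 = 5 and constraint 7 fixes a5 = 6. Constraints 3, 8, and 11 give a1 = a4 = a6 = a5, so a1 = a5. But 5 ≠ 6 — contradiction.

Unsatisfiable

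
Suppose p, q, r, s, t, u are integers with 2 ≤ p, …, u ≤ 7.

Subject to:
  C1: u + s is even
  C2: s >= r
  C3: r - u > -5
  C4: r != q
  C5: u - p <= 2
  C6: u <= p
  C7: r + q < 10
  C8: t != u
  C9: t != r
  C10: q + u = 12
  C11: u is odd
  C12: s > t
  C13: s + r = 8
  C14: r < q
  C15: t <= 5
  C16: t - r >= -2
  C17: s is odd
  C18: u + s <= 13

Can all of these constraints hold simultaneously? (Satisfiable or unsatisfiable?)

One satisfying assignment is p = 7, q = 5, r = 3, s = 5, t = 2, u = 7.
For the less obvious constraints — constraint 3: r - u = -4; constraint 5: u - p = 0; constraint 7: r + q = 8 — and the others hold by inspection.

Satisfiable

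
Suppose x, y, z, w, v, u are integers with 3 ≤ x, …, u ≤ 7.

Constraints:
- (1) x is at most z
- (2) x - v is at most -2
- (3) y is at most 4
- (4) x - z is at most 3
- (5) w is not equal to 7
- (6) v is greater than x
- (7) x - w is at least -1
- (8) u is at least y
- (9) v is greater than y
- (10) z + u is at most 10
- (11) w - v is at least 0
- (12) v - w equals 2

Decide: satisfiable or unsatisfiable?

Unsatisfiable

Constraints 2, 7, and 11 give v − x ≥ 2, x − w ≥ -1, w − v ≥ 0.
Adding all 3 inequalities: the left sides telescope to 0, and the right sides sum to 2 + (-1) + 0 = 1. So 0 ≥ 1, which is false.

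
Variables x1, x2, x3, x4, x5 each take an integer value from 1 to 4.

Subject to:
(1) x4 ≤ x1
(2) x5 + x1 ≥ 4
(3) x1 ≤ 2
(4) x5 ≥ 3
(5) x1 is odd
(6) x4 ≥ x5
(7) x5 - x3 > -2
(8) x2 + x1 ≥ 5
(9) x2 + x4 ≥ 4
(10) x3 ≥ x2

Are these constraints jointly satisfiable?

Unsatisfiable

From constraints 4 and 6: x4 ≥ x5 and x5 ≥ 3, so x4 ≥ 3. From constraints 1 and 3: x4 ≤ x1 and x1 ≤ 2, so x4 ≤ 2. But 2 < 3, so no value of x4 works.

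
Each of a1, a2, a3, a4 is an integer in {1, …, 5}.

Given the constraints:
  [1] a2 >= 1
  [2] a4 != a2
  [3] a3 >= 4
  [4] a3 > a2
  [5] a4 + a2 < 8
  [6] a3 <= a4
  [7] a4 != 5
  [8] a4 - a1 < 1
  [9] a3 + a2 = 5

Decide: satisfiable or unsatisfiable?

Take a1 = 4, a2 = 1, a3 = 4, a4 = 4. Then constraint 5: a4 + a2 = 5; constraint 8: a4 - a1 = 0; constraint 9: a3 + a2 = 5, and every other listed constraint is also met.

Satisfiable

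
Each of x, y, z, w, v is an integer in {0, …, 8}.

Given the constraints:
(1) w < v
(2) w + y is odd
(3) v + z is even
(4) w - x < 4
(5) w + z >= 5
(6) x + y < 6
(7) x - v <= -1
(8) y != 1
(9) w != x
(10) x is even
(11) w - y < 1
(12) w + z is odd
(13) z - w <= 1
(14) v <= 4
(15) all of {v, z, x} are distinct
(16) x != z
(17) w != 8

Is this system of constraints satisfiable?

Take x = 0, y = 4, z = 2, w = 3, v = 4. Then constraint 4: w - x = 3; constraint 5: w + z = 5; constraint 6: x + y = 4, and every other listed constraint is also met.

Satisfiable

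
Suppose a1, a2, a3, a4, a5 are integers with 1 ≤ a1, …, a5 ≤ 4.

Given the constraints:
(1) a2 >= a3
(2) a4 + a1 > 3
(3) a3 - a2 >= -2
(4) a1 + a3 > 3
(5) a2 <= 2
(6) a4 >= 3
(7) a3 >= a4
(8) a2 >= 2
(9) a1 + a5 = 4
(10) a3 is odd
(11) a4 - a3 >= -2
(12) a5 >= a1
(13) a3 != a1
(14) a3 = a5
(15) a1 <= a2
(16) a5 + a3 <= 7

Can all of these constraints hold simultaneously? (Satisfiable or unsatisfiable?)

Unsatisfiable

From constraints 6 and 7: a3 ≥ a4 and a4 ≥ 3, so a3 ≥ 3. From constraints 1 and 5: a3 ≤ a2 and a2 ≤ 2, so a3 ≤ 2. But 2 < 3, so no value of a3 works.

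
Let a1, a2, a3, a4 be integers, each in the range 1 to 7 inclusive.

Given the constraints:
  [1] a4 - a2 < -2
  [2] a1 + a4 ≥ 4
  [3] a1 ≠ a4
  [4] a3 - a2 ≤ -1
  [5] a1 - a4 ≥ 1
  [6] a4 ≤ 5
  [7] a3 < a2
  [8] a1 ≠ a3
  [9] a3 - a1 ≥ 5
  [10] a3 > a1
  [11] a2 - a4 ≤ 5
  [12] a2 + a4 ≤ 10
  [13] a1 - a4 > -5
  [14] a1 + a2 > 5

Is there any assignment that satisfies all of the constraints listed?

Unsatisfiable

Constraints 4, 5, 9, and 11 give a1 − a4 ≥ 1, a4 − a2 ≥ -5, a2 − a3 ≥ 1, a3 − a1 ≥ 5.
Adding all 4 inequalities: the left sides telescope to 0, and the right sides sum to 1 + (-5) + 1 + 5 = 2. So 0 ≥ 2, which is false.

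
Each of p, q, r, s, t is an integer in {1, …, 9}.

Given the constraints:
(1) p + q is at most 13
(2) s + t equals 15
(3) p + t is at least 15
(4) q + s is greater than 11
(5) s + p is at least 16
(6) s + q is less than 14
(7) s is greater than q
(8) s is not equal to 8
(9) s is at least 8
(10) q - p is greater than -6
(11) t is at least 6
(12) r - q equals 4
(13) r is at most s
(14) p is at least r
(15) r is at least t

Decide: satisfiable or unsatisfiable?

Try p = 9, q = 4, r = 8, s = 9, t = 6.
Check constraint 1: p + q = 13; constraint 2: s + t = 15; constraint 3: p + t = 15. The remaining constraints are straightforward to verify.

Satisfiable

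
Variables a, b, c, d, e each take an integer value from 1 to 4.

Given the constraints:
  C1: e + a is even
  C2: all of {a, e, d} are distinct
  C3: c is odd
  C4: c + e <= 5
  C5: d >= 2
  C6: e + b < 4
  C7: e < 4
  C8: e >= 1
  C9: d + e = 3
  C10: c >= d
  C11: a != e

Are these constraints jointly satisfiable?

Satisfiable

One satisfying assignment is a = 3, b = 1, c = 3, d = 2, e = 1.
For the less obvious constraints — constraint 4: c + e = 4; constraint 6: e + b = 2; constraint 9: d + e = 3 — and the others hold by inspection.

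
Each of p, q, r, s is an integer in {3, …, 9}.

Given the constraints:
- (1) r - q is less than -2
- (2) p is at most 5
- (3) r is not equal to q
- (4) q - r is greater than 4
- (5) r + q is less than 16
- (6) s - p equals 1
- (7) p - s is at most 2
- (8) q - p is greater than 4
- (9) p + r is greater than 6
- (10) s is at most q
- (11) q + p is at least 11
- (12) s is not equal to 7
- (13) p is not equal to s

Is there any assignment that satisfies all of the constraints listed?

Take p = 4, q = 9, r = 4, s = 5. Then constraint 1: r - q = -5; constraint 4: q - r = 5; constraint 5: r + q = 13, and every other listed constraint is also met.

Satisfiable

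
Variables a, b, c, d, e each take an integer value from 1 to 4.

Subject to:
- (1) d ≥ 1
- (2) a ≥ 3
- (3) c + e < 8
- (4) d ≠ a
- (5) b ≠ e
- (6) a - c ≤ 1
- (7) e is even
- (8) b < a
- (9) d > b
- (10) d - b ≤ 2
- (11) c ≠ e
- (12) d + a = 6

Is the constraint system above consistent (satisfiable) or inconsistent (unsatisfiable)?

Take a = 4, b = 1, c = 3, d = 2, e = 4. Then constraint 3: c + e = 7; constraint 6: a - c = 1; constraint 10: d - b = 1, and every other listed constraint is also met.

Satisfiable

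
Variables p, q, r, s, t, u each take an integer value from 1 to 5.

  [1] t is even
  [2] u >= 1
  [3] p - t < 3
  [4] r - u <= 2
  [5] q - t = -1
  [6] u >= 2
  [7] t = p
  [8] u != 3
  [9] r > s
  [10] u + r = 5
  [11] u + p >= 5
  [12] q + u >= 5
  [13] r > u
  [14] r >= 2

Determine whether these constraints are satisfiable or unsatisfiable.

The assignment p = 4, q = 3, r = 3, s = 1, t = 4, u = 2 works:
  constraint 3 holds since p - t = 0.
  constraint 4 holds since r - u = 1.
The rest check out directly.

Satisfiable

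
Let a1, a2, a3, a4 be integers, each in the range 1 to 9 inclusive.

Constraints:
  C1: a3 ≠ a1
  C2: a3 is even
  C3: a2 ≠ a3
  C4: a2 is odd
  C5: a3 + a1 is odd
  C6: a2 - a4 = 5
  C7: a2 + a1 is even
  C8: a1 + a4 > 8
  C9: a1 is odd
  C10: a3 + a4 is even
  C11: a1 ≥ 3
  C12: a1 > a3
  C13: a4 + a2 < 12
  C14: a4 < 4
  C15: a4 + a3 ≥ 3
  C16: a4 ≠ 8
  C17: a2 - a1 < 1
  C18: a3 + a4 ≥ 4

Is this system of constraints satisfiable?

Satisfiable

Setting (a1, a2, a3, a4) = (7, 7, 2, 2) satisfies everything: constraint 6: a2 - a4 = 5; constraint 8: a1 + a4 = 9; constraint 13: a4 + a2 = 9, and the others follow.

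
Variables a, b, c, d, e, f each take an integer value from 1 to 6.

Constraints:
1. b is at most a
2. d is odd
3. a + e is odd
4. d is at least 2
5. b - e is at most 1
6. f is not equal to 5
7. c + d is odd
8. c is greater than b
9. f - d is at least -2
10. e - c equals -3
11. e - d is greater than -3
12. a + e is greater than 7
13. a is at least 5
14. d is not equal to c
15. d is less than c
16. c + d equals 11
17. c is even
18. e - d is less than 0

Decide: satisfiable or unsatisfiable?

One satisfying assignment is a = 6, b = 2, c = 6, d = 5, e = 3, f = 3.
For the less obvious constraints — constraint 5: b - e = -1; constraint 9: f - d = -2 — and the others hold by inspection.

Satisfiable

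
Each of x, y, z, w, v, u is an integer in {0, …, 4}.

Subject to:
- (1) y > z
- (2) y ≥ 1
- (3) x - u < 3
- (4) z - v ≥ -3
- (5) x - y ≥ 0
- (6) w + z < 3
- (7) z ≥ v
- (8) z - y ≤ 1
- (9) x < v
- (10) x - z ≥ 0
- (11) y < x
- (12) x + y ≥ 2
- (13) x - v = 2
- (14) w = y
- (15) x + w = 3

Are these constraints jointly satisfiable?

Constraints 1, 7, 9, and 11 give v ≤ z, z < y, y < x, x < v. Chaining: v ≤ z < y < x < v, which forces v < v — impossible.

Unsatisfiable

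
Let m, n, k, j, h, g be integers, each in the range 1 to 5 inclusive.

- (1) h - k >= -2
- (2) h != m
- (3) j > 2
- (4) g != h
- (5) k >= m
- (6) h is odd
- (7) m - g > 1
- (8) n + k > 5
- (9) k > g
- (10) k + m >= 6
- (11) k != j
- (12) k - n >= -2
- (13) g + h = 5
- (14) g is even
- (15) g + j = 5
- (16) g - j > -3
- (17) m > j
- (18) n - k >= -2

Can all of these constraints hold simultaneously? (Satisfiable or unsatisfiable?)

The assignment m = 4, n = 3, k = 4, j = 3, h = 3, g = 2 works:
  constraint 1 holds since h - k = -1.
  constraint 7 holds since m - g = 2.
  constraint 8 holds since n + k = 7.
The rest check out directly.

Satisfiable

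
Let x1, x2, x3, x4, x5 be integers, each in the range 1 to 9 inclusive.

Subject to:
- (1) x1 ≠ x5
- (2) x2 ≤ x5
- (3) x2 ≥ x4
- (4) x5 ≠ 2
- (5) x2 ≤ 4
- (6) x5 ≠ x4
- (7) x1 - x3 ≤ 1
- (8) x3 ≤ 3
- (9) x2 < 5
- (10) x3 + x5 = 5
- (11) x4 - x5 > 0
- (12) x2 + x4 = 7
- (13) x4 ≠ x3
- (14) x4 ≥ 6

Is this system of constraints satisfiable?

Unsatisfiable

From constraint 14: x4 ≥ 6. From constraints 3 and 5: x4 ≤ x2 and x2 ≤ 4, so x4 ≤ 4. But 4 < 6, so no value of x4 works.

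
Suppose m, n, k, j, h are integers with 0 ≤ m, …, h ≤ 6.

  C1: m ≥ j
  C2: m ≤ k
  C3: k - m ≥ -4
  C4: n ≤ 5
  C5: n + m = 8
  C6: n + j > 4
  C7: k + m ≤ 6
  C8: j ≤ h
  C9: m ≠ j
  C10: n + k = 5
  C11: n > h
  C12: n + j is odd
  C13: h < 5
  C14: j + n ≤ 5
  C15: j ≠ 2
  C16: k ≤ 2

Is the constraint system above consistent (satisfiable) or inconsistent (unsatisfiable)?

From constraint 4: n ≤ 5. From constraints 2 and 16: m ≤ k ≤ 2. Hence n + m ≤ 7. But constraint 5 requires n + m = 8, and 8 > 7. Contradiction.

Unsatisfiable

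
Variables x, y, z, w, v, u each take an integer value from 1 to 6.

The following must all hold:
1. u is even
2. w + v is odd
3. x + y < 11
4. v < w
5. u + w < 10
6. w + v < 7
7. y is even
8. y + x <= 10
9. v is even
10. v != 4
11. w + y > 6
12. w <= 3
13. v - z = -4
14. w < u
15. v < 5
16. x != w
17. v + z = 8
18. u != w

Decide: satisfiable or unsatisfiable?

One satisfying assignment is x = 2, y = 6, z = 6, w = 3, v = 2, u = 6.
For the less obvious constraints — constraint 3: x + y = 8; constraint 5: u + w = 9 — and the others hold by inspection.

Satisfiable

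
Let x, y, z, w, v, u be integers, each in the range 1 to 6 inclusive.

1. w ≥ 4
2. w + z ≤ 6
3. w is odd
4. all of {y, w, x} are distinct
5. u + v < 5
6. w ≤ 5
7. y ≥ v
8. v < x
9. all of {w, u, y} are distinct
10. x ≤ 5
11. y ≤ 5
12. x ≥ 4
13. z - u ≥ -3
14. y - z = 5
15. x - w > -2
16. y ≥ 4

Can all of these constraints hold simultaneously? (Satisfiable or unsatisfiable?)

Constraints 1, 6, 10, 11, 12, and 16 confine each of y, w, x to the 2 values {4, 5}.
Constraint 4 requires all 3 of them to be distinct, but only 2 values are available — impossible by the pigeonhole principle.

Unsatisfiable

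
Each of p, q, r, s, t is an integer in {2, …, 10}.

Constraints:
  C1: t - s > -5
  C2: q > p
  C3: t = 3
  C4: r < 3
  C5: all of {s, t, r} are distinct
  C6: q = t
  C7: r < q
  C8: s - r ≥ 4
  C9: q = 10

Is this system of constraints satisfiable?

Unsatisfiable

Constraint 9 fixes q = 10 and constraint 3 fixes t = 3, but constraint 6 requires q = t. Since 10 ≠ 3, contradiction.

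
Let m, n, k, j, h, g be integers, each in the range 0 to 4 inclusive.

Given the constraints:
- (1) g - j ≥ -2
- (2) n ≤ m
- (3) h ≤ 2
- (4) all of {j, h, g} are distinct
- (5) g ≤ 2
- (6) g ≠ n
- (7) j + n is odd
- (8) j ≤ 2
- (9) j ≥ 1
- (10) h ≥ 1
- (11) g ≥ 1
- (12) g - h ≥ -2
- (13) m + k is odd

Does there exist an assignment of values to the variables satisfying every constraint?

Unsatisfiable

Constraints 3, 5, 8, 9, 10, and 11 confine each of j, h, g to the 2 values {1, 2}.
Constraint 4 requires all 3 of them to be distinct, but only 2 values are available — impossible by the pigeonhole principle.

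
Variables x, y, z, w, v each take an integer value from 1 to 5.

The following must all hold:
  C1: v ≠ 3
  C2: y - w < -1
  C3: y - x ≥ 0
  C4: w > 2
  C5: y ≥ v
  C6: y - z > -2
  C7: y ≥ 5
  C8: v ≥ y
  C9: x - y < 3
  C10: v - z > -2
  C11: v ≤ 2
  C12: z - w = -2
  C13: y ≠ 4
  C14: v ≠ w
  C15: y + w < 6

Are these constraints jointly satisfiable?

Unsatisfiable

From constraint 7: y ≥ 5. From constraints 8 and 11: y ≤ v and v ≤ 2, so y ≤ 2. But 2 < 5, so no value of y works.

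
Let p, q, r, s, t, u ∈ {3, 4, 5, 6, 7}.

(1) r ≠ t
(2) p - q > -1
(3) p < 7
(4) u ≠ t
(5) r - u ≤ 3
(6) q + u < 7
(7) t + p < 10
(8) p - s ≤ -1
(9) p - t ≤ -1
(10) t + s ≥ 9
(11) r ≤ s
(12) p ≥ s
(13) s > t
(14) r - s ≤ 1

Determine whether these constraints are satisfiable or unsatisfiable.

Constraints 9, 12, and 13 give s ≤ p, p < t, t < s. Chaining: s ≤ p < t < s, which forces s < s — impossible.

Unsatisfiable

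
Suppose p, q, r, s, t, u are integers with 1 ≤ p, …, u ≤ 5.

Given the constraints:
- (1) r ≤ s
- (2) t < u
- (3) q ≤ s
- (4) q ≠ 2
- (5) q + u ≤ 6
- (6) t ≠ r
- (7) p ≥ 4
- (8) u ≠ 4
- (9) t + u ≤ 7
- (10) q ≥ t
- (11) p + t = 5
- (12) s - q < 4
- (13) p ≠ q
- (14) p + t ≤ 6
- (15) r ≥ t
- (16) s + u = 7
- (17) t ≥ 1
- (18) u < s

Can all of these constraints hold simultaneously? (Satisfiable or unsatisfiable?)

One satisfying assignment is p = 4, q = 1, r = 4, s = 4, t = 1, u = 3.
For the less obvious constraints — constraint 5: q + u = 4; constraint 9: t + u = 4 — and the others hold by inspection.

Satisfiable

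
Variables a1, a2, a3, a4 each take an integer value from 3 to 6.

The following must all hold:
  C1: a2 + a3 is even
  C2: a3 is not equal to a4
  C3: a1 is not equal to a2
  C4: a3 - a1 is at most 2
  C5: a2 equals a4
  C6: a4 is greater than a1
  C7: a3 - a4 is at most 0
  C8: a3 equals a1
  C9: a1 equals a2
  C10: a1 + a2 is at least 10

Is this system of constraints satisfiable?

Unsatisfiable

From constraints 5, 8, and 9, a3 = a1 = a2 = a4, so a3 = a4. But constraint 2 says a3 ≠ a4. Contradiction.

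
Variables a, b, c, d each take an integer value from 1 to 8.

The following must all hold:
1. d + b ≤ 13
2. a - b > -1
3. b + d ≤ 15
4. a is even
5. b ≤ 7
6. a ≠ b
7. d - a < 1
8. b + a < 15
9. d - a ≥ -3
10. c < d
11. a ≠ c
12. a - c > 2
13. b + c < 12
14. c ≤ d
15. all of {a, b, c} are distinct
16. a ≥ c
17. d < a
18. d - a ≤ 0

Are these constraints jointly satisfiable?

Take a = 8, b = 6, c = 5, d = 6. Then constraint 1: d + b = 12; constraint 2: a - b = 2; constraint 3: b + d = 12, and every other listed constraint is also met.

Satisfiable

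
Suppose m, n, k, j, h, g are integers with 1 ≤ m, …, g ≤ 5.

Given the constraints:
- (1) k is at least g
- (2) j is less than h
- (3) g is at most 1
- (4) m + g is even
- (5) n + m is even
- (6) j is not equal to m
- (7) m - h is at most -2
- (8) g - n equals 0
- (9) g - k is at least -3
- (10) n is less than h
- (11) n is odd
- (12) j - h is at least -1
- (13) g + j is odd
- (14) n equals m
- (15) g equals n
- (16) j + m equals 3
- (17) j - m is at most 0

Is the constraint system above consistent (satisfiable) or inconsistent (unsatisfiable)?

Constraints 7, 12, and 17 give h − m ≥ 2, m − j ≥ 0, j − h ≥ -1.
Adding all 3 inequalities: the left sides telescope to 0, and the right sides sum to 2 + 0 + (-1) = 1. So 0 ≥ 1, which is false.

Unsatisfiable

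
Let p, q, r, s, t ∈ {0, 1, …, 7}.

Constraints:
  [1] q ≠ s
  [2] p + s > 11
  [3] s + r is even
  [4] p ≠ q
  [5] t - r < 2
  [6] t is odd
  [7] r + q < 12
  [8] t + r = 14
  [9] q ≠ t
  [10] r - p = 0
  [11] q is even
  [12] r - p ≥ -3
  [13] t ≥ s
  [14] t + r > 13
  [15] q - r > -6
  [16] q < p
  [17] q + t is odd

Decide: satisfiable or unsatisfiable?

Take p = 7, q = 2, r = 7, s = 5, t = 7. Then constraint 2: p + s = 12; constraint 5: t - r = 0, and every other listed constraint is also met.

Satisfiable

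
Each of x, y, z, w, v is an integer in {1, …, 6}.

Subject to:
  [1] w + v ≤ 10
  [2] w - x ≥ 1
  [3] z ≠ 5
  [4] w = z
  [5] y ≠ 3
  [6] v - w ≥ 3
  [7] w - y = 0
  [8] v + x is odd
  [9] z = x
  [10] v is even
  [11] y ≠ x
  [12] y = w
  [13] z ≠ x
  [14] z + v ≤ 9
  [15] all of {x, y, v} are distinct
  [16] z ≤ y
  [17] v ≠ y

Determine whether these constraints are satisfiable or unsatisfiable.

Unsatisfiable

From constraints 4, 9, and 12, y = w = z = x, so y = x. But constraint 11 says y ≠ x. Contradiction.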